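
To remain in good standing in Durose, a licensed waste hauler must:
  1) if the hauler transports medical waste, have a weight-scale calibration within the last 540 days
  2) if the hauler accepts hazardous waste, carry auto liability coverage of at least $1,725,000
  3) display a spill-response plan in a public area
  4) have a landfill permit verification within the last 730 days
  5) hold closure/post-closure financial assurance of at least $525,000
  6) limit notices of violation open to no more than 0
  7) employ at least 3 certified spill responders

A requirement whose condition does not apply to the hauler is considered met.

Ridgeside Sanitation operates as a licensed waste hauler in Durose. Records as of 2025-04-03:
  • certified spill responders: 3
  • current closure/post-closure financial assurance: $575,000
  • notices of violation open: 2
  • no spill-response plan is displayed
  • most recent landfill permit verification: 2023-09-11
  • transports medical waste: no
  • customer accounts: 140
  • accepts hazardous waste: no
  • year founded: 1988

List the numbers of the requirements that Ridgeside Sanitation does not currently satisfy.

1. condition 'transports medical waste' does not hold → requirement n/a → met
2. condition 'accepts hazardous waste' does not hold → requirement n/a → met
3. spill-response plan absent → not met
4. landfill permit verification 570 days ago vs limit 730 → met
5. closure/post-closure financial assurance $575,000 ≥ $525,000 → met
6. notices of violation open 2 > 0 → not met
7. certified spill responders 3 ≥ 3 → met
Not met: 3, 6

3, 6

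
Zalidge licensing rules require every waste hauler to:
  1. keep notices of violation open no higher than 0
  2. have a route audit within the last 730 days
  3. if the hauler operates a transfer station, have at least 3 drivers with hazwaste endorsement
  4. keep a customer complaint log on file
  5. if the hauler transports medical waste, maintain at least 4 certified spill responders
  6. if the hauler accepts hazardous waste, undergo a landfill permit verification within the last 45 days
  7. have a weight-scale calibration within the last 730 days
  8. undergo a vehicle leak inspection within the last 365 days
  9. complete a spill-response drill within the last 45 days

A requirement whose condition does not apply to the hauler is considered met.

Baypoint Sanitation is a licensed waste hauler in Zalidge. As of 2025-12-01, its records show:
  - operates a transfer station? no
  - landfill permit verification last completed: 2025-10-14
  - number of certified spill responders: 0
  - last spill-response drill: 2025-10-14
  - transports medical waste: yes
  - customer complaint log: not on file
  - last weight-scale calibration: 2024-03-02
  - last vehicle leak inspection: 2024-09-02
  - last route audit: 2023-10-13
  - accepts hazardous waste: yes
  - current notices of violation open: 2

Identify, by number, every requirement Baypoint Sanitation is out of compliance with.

1. notices of violation open 2 > 0 → not met
2. route audit 780 days ago vs limit 730 → not met
3. condition 'operates a transfer station' does not hold → requirement n/a → met
4. customer complaint log absent → not met
5. condition 'transports medical waste' holds; certified spill responders 0 < 4 → not met
6. condition 'accepts hazardous waste' holds; landfill permit verification 48 days ago vs limit 45 → not met
7. weight-scale calibration 639 days ago vs limit 730 → met
8. vehicle leak inspection 455 days ago vs limit 365 → not met
9. spill-response drill 48 days ago vs limit 45 → not met
Not met: 1, 2, 4, 5, 6, 8, 9

1, 2, 4, 5, 6, 8, 9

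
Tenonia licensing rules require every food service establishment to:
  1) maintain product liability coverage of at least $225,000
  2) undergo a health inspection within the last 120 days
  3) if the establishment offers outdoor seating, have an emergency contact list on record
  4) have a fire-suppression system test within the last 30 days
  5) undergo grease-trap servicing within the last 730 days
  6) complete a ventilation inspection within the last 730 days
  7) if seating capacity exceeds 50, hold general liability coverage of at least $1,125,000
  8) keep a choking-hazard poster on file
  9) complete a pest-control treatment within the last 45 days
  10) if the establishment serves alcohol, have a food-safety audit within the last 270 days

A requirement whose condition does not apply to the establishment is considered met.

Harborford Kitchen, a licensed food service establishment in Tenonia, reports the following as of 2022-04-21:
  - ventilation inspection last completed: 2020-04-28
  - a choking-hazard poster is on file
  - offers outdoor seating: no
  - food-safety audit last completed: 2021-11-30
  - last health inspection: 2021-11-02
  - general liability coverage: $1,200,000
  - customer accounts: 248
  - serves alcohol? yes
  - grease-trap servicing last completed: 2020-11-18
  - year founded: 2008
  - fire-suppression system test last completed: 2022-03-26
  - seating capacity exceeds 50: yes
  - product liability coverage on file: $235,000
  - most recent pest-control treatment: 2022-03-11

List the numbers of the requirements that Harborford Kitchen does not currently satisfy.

2

1. product liability coverage $235,000 ≥ $225,000 → met
2. health inspection 170 days ago vs limit 120 → not met
3. condition 'offers outdoor seating' does not hold → requirement n/a → met
4. fire-suppression system test 26 days ago vs limit 30 → met
5. grease-trap servicing 519 days ago vs limit 730 → met
6. ventilation inspection 723 days ago vs limit 730 → met
7. condition 'seating capacity exceeds 50' holds; general liability coverage $1,200,000 ≥ $1,125,000 → met
8. choking-hazard poster present → met
9. pest-control treatment 41 days ago vs limit 45 → met
10. condition 'serves alcohol' holds; food-safety audit 142 days ago vs limit 270 → met
Not met: 2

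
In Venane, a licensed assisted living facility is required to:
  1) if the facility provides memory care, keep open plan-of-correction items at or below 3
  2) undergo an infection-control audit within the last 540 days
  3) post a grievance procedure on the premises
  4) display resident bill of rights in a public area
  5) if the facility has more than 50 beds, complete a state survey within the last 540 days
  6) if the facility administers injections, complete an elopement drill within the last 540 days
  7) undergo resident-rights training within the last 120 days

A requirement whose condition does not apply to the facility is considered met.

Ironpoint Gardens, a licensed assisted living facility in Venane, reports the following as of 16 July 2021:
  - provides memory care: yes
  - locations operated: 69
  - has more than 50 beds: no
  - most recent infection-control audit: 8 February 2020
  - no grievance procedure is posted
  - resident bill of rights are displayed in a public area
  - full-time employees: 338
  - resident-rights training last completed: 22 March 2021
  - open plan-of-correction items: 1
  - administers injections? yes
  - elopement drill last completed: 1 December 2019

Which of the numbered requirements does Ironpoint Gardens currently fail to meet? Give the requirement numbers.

3, 6

1. condition 'provides memory care' holds; open plan-of-correction items 1 ≤ 3 → met
2. infection-control audit 524 days ago vs limit 540 → met
3. grievance procedure absent → not met
4. resident bill of rights present → met
5. condition 'has more than 50 beds' does not hold → requirement n/a → met
6. condition 'administers injections' holds; elopement drill 593 days ago vs limit 540 → not met
7. resident-rights training 116 days ago vs limit 120 → met
Not met: 3, 6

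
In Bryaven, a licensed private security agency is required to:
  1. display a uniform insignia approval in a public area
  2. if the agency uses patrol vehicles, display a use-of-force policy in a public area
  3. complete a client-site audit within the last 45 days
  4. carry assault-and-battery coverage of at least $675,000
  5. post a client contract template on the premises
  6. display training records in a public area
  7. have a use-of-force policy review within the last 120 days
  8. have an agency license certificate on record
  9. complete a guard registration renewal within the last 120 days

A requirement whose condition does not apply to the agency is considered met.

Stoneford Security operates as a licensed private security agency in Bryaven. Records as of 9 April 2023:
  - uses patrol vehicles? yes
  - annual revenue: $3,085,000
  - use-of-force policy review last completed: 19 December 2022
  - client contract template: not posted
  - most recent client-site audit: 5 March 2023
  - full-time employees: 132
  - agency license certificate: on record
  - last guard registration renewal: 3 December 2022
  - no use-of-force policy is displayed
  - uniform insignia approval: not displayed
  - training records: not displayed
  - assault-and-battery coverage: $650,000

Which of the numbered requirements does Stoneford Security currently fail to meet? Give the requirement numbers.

1, 2, 4, 5, 6, 9

1. uniform insignia approval absent → not met
2. condition 'uses patrol vehicles' holds; use-of-force policy absent → not met
3. client-site audit 35 days ago vs limit 45 → met
4. assault-and-battery coverage $650,000 < $675,000 → not met
5. client contract template absent → not met
6. training records absent → not met
7. use-of-force policy review 111 days ago vs limit 120 → met
8. agency license certificate present → met
9. guard registration renewal 127 days ago vs limit 120 → not met
Not met: 1, 2, 4, 5, 6, 9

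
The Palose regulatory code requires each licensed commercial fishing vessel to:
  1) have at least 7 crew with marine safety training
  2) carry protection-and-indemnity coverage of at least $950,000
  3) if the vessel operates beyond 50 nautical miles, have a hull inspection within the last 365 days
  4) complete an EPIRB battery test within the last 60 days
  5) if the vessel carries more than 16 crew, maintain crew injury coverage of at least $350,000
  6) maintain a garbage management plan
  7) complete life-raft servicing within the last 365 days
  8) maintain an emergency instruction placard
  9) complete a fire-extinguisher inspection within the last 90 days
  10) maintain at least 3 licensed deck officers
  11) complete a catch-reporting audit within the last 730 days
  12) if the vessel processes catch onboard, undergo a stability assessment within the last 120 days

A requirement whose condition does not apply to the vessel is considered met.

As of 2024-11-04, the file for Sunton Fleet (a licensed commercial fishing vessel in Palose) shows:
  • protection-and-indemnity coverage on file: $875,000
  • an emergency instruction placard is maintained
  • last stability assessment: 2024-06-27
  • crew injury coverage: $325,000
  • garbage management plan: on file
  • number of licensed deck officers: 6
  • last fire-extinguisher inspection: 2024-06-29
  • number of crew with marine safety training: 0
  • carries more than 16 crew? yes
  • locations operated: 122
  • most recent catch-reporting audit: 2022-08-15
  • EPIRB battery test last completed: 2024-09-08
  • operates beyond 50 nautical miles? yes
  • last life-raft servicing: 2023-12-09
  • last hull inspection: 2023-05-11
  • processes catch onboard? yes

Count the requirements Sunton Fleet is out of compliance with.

1. crew with marine safety training 0 < 7 → not met
2. protection-and-indemnity coverage $875,000 < $950,000 → not met
3. condition 'operates beyond 50 nautical miles' holds; hull inspection 543 days ago vs limit 365 → not met
4. EPIRB battery test 57 days ago vs limit 60 → met
5. condition 'carries more than 16 crew' holds; crew injury coverage $325,000 < $350,000 → not met
6. garbage management plan present → met
7. life-raft servicing 331 days ago vs limit 365 → met
8. emergency instruction placard present → met
9. fire-extinguisher inspection 128 days ago vs limit 90 → not met
10. licensed deck officers 6 ≥ 3 → met
11. catch-reporting audit 812 days ago vs limit 730 → not met
12. condition 'processes catch onboard' holds; stability assessment 130 days ago vs limit 120 → not met
Not met: 7 of 12

7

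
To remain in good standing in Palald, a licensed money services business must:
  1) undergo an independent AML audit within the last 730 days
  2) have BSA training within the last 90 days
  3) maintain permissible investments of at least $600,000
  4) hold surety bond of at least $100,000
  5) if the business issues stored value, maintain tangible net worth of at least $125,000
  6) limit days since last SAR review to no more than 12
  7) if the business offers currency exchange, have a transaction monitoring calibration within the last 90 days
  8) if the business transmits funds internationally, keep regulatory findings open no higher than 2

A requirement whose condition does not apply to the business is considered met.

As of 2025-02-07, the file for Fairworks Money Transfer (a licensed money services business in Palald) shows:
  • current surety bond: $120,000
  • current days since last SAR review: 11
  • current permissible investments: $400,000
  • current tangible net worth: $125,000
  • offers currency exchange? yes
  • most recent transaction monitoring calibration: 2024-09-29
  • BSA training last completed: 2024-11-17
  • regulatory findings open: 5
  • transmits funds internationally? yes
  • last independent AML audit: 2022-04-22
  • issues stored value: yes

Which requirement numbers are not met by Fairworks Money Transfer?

1. independent AML audit 1022 days ago vs limit 730 → not met
2. BSA training 82 days ago vs limit 90 → met
3. permissible investments $400,000 < $600,000 → not met
4. surety bond $120,000 ≥ $100,000 → met
5. condition 'issues stored value' holds; tangible net worth $125,000 ≥ $125,000 → met
6. days since last SAR review 11 ≤ 12 → met
7. condition 'offers currency exchange' holds; transaction monitoring calibration 131 days ago vs limit 90 → not met
8. condition 'transmits funds internationally' holds; regulatory findings open 5 > 2 → not met
Not met: 1, 3, 7, 8

1, 3, 7, 8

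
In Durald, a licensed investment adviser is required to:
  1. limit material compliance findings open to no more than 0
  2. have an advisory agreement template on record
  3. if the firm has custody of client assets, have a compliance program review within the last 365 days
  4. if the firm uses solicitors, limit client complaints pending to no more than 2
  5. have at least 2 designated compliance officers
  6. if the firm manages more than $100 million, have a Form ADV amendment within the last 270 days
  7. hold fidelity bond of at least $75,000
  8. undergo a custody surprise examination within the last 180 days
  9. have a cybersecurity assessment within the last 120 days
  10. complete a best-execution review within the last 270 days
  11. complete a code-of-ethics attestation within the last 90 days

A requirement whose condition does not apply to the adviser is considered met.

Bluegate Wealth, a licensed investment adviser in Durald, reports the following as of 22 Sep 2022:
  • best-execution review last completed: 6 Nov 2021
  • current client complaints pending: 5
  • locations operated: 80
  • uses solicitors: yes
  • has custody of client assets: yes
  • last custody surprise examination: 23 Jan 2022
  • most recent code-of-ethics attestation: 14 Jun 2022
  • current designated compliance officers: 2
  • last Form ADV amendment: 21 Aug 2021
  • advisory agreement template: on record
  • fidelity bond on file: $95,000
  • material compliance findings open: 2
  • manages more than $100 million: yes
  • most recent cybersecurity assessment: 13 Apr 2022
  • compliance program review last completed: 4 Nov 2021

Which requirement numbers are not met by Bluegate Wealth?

1. material compliance findings open 2 > 0 → not met
2. advisory agreement template present → met
3. condition 'has custody of client assets' holds; compliance program review 322 days ago vs limit 365 → met
4. condition 'uses solicitors' holds; client complaints pending 5 > 2 → not met
5. designated compliance officers 2 ≥ 2 → met
6. condition 'manages more than $100 million' holds; Form ADV amendment 397 days ago vs limit 270 → not met
7. fidelity bond $95,000 ≥ $75,000 → met
8. custody surprise examination 242 days ago vs limit 180 → not met
9. cybersecurity assessment 162 days ago vs limit 120 → not met
10. best-execution review 320 days ago vs limit 270 → not met
11. code-of-ethics attestation 100 days ago vs limit 90 → not met
Not met: 1, 4, 6, 8, 9, 10, 11

1, 4, 6, 8, 9, 10, 11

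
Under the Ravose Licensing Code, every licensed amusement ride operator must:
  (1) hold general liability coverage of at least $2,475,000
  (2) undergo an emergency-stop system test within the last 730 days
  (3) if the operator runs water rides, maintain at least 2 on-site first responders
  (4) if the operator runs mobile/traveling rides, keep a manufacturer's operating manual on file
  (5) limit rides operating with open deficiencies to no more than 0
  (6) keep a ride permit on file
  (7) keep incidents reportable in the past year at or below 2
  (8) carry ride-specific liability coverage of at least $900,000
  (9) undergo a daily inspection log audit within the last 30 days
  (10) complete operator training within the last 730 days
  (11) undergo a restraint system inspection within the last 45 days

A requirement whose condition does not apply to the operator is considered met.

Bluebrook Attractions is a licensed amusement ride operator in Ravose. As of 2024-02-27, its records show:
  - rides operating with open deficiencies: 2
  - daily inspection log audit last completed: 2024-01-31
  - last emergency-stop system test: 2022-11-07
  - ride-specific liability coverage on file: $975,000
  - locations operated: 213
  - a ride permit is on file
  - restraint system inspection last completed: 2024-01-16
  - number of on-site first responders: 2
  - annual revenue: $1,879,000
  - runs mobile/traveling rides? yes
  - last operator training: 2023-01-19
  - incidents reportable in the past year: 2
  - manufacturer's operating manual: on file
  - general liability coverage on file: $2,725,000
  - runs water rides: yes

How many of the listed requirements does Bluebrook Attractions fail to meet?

1

1. general liability coverage $2,725,000 ≥ $2,475,000 → met
2. emergency-stop system test 477 days ago vs limit 730 → met
3. condition 'runs water rides' holds; on-site first responders 2 ≥ 2 → met
4. condition 'runs mobile/traveling rides' holds; manufacturer's operating manual present → met
5. rides operating with open deficiencies 2 > 0 → not met
6. ride permit present → met
7. incidents reportable in the past year 2 ≤ 2 → met
8. ride-specific liability coverage $975,000 ≥ $900,000 → met
9. daily inspection log audit 27 days ago vs limit 30 → met
10. operator training 404 days ago vs limit 730 → met
11. restraint system inspection 42 days ago vs limit 45 → met
Not met: 1 of 11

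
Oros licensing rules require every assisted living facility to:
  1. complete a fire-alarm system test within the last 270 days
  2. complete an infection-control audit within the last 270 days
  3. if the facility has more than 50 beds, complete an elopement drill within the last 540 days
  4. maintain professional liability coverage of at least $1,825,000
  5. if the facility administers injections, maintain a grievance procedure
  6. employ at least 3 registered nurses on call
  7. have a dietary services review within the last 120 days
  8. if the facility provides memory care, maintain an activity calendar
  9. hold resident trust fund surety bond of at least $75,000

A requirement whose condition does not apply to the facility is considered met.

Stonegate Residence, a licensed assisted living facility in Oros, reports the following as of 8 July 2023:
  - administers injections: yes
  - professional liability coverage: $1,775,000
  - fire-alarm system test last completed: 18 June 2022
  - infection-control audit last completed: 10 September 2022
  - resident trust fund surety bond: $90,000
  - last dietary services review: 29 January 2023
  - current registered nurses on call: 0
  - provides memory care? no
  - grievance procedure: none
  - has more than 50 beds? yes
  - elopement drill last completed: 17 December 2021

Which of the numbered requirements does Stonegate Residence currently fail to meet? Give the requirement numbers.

1. fire-alarm system test 385 days ago vs limit 270 → not met
2. infection-control audit 301 days ago vs limit 270 → not met
3. condition 'has more than 50 beds' holds; elopement drill 568 days ago vs limit 540 → not met
4. professional liability coverage $1,775,000 < $1,825,000 → not met
5. condition 'administers injections' holds; grievance procedure absent → not met
6. registered nurses on call 0 < 3 → not met
7. dietary services review 160 days ago vs limit 120 → not met
8. condition 'provides memory care' does not hold → requirement n/a → met
9. resident trust fund surety bond $90,000 ≥ $75,000 → met
Not met: 1, 2, 3, 4, 5, 6, 7

1, 2, 3, 4, 5, 6, 7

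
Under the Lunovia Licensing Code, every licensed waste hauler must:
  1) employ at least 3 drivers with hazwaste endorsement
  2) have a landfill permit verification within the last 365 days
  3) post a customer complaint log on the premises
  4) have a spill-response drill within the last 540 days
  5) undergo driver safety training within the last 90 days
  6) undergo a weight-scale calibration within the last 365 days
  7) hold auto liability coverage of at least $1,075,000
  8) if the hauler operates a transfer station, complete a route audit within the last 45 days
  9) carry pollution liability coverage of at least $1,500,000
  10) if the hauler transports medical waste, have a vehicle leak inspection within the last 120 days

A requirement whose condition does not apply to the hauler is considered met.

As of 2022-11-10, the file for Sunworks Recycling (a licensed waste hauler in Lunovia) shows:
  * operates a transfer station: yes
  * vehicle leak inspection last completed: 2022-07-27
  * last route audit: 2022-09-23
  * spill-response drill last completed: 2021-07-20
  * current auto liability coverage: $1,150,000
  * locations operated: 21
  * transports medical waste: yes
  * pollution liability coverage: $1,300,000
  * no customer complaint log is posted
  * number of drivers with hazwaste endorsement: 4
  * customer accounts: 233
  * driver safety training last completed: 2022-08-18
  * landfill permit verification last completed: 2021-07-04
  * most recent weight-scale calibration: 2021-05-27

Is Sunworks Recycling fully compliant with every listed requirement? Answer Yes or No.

No

1. drivers with hazwaste endorsement 4 ≥ 3 → met
2. landfill permit verification 494 days ago vs limit 365 → not met
3. customer complaint log absent → not met
4. spill-response drill 478 days ago vs limit 540 → met
5. driver safety training 84 days ago vs limit 90 → met
6. weight-scale calibration 532 days ago vs limit 365 → not met
7. auto liability coverage $1,150,000 ≥ $1,075,000 → met
8. condition 'operates a transfer station' holds; route audit 48 days ago vs limit 45 → not met
9. pollution liability coverage $1,300,000 < $1,500,000 → not met
10. condition 'transports medical waste' holds; vehicle leak inspection 106 days ago vs limit 120 → met
Not met: 2, 3, 6, 8, 9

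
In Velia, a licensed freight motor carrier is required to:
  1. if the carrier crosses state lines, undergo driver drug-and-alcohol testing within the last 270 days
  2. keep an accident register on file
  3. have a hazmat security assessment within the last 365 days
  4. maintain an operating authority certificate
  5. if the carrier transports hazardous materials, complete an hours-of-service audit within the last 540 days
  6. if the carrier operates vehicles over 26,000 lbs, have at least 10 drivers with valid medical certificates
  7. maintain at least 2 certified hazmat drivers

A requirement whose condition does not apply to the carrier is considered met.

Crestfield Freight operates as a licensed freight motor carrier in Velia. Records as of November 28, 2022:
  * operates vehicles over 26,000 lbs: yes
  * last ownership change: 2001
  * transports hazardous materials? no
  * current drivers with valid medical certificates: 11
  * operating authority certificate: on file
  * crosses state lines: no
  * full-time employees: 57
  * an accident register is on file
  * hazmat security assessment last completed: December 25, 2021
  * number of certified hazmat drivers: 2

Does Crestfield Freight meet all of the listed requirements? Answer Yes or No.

1. condition 'crosses state lines' does not hold → requirement n/a → met
2. accident register present → met
3. hazmat security assessment 338 days ago vs limit 365 → met
4. operating authority certificate present → met
5. condition 'transports hazardous materials' does not hold → requirement n/a → met
6. condition 'operates vehicles over 26,000 lbs' holds; drivers with valid medical certificates 11 ≥ 10 → met
7. certified hazmat drivers 2 ≥ 2 → met
All met.

Yes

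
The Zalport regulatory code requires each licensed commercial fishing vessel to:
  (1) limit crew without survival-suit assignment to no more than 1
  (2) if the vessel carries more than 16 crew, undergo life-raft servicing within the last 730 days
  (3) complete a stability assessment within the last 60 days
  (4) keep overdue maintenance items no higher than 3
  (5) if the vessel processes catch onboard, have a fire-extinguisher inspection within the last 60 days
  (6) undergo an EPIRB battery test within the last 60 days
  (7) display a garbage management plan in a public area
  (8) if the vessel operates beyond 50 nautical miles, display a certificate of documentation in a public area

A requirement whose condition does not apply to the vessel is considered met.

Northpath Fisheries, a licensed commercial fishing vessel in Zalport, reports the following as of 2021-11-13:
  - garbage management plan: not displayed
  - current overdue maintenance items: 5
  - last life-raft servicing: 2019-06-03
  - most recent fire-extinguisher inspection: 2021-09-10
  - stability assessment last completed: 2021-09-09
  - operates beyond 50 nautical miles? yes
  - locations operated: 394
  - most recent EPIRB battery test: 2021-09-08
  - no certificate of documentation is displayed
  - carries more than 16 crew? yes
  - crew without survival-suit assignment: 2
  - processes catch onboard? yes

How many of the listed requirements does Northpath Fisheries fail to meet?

1. crew without survival-suit assignment 2 > 1 → not met
2. condition 'carries more than 16 crew' holds; life-raft servicing 894 days ago vs limit 730 → not met
3. stability assessment 65 days ago vs limit 60 → not met
4. overdue maintenance items 5 > 3 → not met
5. condition 'processes catch onboard' holds; fire-extinguisher inspection 64 days ago vs limit 60 → not met
6. EPIRB battery test 66 days ago vs limit 60 → not met
7. garbage management plan absent → not met
8. condition 'operates beyond 50 nautical miles' holds; certificate of documentation absent → not met
Not met: 8 of 8

8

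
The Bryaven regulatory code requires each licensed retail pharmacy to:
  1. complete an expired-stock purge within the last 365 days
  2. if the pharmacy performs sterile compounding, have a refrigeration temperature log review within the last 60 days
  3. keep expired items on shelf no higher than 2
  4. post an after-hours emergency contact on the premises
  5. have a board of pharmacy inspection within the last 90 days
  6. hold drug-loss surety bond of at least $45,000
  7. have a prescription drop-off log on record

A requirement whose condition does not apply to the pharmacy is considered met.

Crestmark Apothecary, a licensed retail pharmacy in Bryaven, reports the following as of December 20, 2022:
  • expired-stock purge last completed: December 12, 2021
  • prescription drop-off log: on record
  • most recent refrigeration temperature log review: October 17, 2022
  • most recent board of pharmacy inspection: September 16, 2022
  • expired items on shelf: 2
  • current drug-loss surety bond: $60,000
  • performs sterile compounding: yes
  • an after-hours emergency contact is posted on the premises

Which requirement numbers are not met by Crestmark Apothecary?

1, 2, 5

1. expired-stock purge 373 days ago vs limit 365 → not met
2. condition 'performs sterile compounding' holds; refrigeration temperature log review 64 days ago vs limit 60 → not met
3. expired items on shelf 2 ≤ 2 → met
4. after-hours emergency contact present → met
5. board of pharmacy inspection 95 days ago vs limit 90 → not met
6. drug-loss surety bond $60,000 ≥ $45,000 → met
7. prescription drop-off log present → met
Not met: 1, 2, 5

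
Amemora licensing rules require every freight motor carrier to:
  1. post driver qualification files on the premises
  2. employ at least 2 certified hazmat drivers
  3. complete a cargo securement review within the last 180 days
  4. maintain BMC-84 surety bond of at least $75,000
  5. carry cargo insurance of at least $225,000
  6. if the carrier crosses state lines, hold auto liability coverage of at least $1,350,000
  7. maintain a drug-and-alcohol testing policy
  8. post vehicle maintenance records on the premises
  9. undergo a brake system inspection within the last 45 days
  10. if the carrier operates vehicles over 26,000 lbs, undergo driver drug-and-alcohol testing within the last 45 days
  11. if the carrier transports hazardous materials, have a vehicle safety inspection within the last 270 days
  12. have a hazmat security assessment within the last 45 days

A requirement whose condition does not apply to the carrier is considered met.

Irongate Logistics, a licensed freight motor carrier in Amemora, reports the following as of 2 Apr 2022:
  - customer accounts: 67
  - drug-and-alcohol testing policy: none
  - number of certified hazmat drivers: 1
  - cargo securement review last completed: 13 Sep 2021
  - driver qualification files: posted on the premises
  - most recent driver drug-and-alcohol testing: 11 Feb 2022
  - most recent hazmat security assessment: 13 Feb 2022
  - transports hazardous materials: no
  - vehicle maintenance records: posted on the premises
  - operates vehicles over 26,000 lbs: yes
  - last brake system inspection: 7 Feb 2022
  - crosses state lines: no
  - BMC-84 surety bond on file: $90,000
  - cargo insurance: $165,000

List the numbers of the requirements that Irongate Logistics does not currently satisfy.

2, 3, 5, 7, 9, 10, 12

1. driver qualification files present → met
2. certified hazmat drivers 1 < 2 → not met
3. cargo securement review 201 days ago vs limit 180 → not met
4. BMC-84 surety bond $90,000 ≥ $75,000 → met
5. cargo insurance $165,000 < $225,000 → not met
6. condition 'crosses state lines' does not hold → requirement n/a → met
7. drug-and-alcohol testing policy absent → not met
8. vehicle maintenance records present → met
9. brake system inspection 54 days ago vs limit 45 → not met
10. condition 'operates vehicles over 26,000 lbs' holds; driver drug-and-alcohol testing 50 days ago vs limit 45 → not met
11. condition 'transports hazardous materials' does not hold → requirement n/a → met
12. hazmat security assessment 48 days ago vs limit 45 → not met
Not met: 2, 3, 5, 7, 9, 10, 12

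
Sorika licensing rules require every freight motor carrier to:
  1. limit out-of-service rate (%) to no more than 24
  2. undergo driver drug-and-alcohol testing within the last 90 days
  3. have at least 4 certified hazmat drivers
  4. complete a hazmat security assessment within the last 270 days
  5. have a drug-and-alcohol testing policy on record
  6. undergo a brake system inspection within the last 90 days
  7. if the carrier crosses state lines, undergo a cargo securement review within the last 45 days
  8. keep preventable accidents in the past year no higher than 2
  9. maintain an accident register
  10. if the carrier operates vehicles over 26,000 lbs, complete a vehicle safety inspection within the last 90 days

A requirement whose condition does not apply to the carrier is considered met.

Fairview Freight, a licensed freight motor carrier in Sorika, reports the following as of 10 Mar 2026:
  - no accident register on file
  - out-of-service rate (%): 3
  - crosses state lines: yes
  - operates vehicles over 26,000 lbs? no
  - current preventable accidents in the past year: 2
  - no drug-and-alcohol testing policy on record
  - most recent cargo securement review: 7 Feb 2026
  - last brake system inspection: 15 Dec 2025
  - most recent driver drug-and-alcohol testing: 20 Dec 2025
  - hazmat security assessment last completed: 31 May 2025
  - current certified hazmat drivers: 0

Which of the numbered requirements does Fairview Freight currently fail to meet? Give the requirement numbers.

1. out-of-service rate (%) 3 ≤ 24 → met
2. driver drug-and-alcohol testing 80 days ago vs limit 90 → met
3. certified hazmat drivers 0 < 4 → not met
4. hazmat security assessment 283 days ago vs limit 270 → not met
5. drug-and-alcohol testing policy absent → not met
6. brake system inspection 85 days ago vs limit 90 → met
7. condition 'crosses state lines' holds; cargo securement review 31 days ago vs limit 45 → met
8. preventable accidents in the past year 2 ≤ 2 → met
9. accident register absent → not met
10. condition 'operates vehicles over 26,000 lbs' does not hold → requirement n/a → met
Not met: 3, 4, 5, 9

3, 4, 5, 9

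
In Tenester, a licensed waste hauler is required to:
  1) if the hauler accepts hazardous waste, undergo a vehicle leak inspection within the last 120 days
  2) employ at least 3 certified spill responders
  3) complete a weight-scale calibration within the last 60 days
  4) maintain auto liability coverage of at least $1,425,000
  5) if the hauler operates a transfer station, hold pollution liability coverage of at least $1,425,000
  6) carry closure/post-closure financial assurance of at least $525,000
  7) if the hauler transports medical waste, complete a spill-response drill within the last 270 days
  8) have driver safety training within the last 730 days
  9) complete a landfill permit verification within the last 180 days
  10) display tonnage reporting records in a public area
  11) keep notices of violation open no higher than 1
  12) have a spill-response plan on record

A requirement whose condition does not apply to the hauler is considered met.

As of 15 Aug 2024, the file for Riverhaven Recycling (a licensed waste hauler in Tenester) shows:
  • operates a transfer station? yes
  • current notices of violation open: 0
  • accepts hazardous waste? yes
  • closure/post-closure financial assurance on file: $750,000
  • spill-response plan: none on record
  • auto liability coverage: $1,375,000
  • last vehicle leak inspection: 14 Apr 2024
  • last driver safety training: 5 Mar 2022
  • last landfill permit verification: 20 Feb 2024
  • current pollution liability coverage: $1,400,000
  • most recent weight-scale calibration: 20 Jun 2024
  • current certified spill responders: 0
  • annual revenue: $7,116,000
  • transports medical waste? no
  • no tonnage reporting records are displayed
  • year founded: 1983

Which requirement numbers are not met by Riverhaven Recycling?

1. condition 'accepts hazardous waste' holds; vehicle leak inspection 123 days ago vs limit 120 → not met
2. certified spill responders 0 < 3 → not met
3. weight-scale calibration 56 days ago vs limit 60 → met
4. auto liability coverage $1,375,000 < $1,425,000 → not met
5. condition 'operates a transfer station' holds; pollution liability coverage $1,400,000 < $1,425,000 → not met
6. closure/post-closure financial assurance $750,000 ≥ $525,000 → met
7. condition 'transports medical waste' does not hold → requirement n/a → met
8. driver safety training 894 days ago vs limit 730 → not met
9. landfill permit verification 177 days ago vs limit 180 → met
10. tonnage reporting records absent → not met
11. notices of violation open 0 ≤ 1 → met
12. spill-response plan absent → not met
Not met: 1, 2, 4, 5, 8, 10, 12

1, 2, 4, 5, 8, 10, 12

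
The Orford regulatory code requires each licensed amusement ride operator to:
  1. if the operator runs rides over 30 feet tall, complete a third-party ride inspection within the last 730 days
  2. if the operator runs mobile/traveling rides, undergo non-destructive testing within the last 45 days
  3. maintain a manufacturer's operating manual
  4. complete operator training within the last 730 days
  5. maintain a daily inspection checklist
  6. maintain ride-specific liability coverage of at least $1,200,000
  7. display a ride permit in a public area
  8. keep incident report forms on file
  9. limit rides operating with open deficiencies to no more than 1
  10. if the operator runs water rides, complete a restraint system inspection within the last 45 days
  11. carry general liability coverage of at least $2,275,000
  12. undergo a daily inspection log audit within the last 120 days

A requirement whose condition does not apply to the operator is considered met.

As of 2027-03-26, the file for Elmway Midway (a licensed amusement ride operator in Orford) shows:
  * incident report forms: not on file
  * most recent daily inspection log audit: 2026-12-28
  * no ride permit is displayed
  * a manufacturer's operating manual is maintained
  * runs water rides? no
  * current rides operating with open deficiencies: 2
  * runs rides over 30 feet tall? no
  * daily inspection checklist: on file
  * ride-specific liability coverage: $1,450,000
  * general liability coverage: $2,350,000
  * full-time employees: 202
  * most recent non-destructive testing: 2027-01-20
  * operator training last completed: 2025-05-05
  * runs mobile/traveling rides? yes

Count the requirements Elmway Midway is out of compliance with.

4

1. condition 'runs rides over 30 feet tall' does not hold → requirement n/a → met
2. condition 'runs mobile/traveling rides' holds; non-destructive testing 65 days ago vs limit 45 → not met
3. manufacturer's operating manual present → met
4. operator training 690 days ago vs limit 730 → met
5. daily inspection checklist present → met
6. ride-specific liability coverage $1,450,000 ≥ $1,200,000 → met
7. ride permit absent → not met
8. incident report forms absent → not met
9. rides operating with open deficiencies 2 > 1 → not met
10. condition 'runs water rides' does not hold → requirement n/a → met
11. general liability coverage $2,350,000 ≥ $2,275,000 → met
12. daily inspection log audit 88 days ago vs limit 120 → met
Not met: 4 of 12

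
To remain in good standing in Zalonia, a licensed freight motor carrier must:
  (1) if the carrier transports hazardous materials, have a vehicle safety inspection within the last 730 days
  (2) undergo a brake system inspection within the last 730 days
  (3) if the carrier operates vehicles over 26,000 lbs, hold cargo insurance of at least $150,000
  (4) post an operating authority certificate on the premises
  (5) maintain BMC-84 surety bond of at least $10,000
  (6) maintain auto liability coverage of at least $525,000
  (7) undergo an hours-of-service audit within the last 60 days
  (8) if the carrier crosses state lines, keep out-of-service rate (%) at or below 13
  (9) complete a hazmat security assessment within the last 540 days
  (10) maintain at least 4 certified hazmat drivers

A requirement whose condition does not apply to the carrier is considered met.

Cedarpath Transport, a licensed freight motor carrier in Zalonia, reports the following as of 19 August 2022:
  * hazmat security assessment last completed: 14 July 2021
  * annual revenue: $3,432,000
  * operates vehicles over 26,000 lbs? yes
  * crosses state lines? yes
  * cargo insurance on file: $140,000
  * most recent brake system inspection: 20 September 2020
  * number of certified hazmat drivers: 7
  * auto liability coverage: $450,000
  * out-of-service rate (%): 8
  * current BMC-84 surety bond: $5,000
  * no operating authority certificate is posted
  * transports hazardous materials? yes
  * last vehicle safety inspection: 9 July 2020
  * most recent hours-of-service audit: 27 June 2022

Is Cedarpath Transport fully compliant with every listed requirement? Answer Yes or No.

1. condition 'transports hazardous materials' holds; vehicle safety inspection 771 days ago vs limit 730 → not met
2. brake system inspection 698 days ago vs limit 730 → met
3. condition 'operates vehicles over 26,000 lbs' holds; cargo insurance $140,000 < $150,000 → not met
4. operating authority certificate absent → not met
5. BMC-84 surety bond $5,000 < $10,000 → not met
6. auto liability coverage $450,000 < $525,000 → not met
7. hours-of-service audit 53 days ago vs limit 60 → met
8. condition 'crosses state lines' holds; out-of-service rate (%) 8 ≤ 13 → met
9. hazmat security assessment 401 days ago vs limit 540 → met
10. certified hazmat drivers 7 ≥ 4 → met
Not met: 1, 3, 4, 5, 6

No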